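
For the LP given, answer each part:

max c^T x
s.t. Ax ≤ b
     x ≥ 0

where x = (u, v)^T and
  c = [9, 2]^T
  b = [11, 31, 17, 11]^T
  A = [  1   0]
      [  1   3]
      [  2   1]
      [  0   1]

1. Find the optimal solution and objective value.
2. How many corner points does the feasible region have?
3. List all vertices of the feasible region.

1. u = 8.5, v = 0, z = 76.5
2. 4
3. (0, 0), (8.5, 0), (4, 9), (0, 10.33)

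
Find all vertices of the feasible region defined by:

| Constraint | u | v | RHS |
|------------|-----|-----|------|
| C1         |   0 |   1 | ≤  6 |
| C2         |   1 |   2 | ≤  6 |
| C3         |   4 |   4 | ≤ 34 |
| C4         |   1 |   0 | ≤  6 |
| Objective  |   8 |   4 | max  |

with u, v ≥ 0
Each vertex is the intersection of two constraint boundaries that also satisfies all remaining constraints:
  u = 0 and v = 0 → (0, 0)
  u + 2v = 6 and u = 6 → (6, 0)
  u + 2v = 6 and u = 0 → (0, 3)

Vertices: (0, 0), (6, 0), (0, 3)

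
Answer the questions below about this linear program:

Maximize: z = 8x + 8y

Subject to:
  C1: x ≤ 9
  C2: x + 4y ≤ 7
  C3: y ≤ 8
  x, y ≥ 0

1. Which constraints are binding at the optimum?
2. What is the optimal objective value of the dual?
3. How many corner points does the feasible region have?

1. C2, y ≥ 0
2. 56 (by strong duality, equal to the primal optimum)
3. 3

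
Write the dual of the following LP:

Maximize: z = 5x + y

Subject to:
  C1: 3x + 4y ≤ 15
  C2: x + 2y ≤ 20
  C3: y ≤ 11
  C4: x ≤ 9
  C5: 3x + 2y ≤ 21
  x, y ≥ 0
Minimize: z = 15y1 + 20y2 + 11y3 + 9y4 + 21y5

Subject to:
  C1: -3y1 - y2 - y4 - 3y5 ≤ -5
  C2: -4y1 - 2y2 - y3 - 2y5 ≤ -1
  y1, y2, y3, y4, y5 ≥ 0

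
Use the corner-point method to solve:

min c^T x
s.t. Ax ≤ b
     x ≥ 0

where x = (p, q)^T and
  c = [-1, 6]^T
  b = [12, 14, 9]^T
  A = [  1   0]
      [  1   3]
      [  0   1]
p = 12, q = 0, z = -12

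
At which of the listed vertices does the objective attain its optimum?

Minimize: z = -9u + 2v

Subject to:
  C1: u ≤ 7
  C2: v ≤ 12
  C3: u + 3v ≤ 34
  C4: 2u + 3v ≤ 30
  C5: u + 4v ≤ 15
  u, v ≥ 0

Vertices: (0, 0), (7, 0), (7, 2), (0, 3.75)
Evaluating z = -9u + 2v at each vertex:
  (0, 0): z = 0
  (7, 0): z = -63
  (7, 2): z = -59
  (0, 3.75): z = 7.5

The smallest value is z = -63, attained at (7, 0).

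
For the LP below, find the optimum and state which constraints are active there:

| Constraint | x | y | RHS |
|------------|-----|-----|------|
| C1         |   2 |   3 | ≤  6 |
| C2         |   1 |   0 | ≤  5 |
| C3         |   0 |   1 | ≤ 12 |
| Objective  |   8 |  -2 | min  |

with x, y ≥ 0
Optimal: x = 0, y = 2
Slack at optimum:
  C1: slack = 0 (binding)
  C2: slack = 5
  C3: slack = 10
  x ≥ 0: x = 0 (binding)
  y ≥ 0: y = 2
Binding constraints: C1, x ≥ 0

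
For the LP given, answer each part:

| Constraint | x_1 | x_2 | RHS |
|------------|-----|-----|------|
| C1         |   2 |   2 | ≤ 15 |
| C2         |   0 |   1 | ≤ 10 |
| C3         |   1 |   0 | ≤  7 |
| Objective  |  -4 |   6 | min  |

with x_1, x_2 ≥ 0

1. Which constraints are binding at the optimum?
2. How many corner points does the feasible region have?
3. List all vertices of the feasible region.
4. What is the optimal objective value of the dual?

1. C3, x_2 ≥ 0
2. 4
3. (0, 0), (7, 0), (7, 0.5), (0, 7.5)
4. -28 (by strong duality, equal to the primal optimum)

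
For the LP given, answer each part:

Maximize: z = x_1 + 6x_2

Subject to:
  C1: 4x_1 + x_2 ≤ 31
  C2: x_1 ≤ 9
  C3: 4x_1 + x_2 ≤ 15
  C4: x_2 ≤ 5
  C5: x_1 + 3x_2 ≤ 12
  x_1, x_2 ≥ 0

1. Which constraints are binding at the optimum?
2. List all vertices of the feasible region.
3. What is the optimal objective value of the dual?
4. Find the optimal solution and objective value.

1. C5, x_1 ≥ 0
2. (0, 0), (3.75, 0), (3, 3), (0, 4)
3. 24 (by strong duality, equal to the primal optimum)
4. x_1 = 0, x_2 = 4, z = 24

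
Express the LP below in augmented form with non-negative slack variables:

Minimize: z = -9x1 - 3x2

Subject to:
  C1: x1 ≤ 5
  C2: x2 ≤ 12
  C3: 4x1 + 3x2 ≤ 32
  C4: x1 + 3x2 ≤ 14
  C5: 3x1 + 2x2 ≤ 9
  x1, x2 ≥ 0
min z = -9x1 - 3x2

s.t.
  x1 + s1 = 5
  x2 + s2 = 12
  4x1 + 3x2 + s3 = 32
  x1 + 3x2 + s4 = 14
  3x1 + 2x2 + s5 = 9
  x1, x2, s1, s2, s3, s4, s5 ≥ 0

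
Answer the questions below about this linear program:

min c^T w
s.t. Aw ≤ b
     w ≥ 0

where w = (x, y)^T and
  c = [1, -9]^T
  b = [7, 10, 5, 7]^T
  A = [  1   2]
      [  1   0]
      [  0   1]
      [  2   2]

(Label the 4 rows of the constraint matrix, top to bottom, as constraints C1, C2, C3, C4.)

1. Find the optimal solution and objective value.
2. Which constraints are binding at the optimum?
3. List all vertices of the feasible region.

1. x = 0, y = 3.5, z = -31.5
2. C1, C4, x ≥ 0
3. (0, 0), (3.5, 0), (0, 3.5)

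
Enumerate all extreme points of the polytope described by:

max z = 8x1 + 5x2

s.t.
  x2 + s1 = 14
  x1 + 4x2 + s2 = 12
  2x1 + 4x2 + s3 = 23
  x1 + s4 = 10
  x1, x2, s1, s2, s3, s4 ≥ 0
Each vertex is the intersection of two constraint boundaries that also satisfies all remaining constraints:
  x1 = 0 and x2 = 0 → (0, 0)
  x1 = 10 and x2 = 0 → (10, 0)
  x1 + 4x2 = 12 and x1 = 10 → (10, 0.5)
  x1 + 4x2 = 12 and x1 = 0 → (0, 3)

Vertices: (0, 0), (10, 0), (10, 0.5), (0, 3)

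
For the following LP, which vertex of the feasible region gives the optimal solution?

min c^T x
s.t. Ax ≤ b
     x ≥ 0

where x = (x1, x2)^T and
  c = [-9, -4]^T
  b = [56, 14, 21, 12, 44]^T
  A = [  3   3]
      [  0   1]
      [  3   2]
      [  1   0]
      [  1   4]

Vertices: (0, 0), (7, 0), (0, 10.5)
(7, 0) with z = -63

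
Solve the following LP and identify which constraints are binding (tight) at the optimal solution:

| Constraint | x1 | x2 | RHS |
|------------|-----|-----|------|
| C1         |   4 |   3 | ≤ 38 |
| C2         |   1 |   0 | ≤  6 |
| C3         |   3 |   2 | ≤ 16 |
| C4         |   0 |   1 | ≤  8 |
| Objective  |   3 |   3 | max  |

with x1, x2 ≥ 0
Optimal: x1 = 0, x2 = 8
Binding: C3, C4, x1 ≥ 0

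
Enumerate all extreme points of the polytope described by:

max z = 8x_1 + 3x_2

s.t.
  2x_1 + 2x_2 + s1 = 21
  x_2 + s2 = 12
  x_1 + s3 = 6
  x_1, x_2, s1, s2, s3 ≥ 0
Each vertex is the intersection of two constraint boundaries that also satisfies all remaining constraints:
  x_1 = 0 and x_2 = 0 → (0, 0)
  x_1 = 6 and x_2 = 0 → (6, 0)
  2x_1 + 2x_2 = 21 and x_1 = 6 → (6, 4.5)
  2x_1 + 2x_2 = 21 and x_1 = 0 → (0, 10.5)

Vertices: (0, 0), (6, 0), (6, 4.5), (0, 10.5)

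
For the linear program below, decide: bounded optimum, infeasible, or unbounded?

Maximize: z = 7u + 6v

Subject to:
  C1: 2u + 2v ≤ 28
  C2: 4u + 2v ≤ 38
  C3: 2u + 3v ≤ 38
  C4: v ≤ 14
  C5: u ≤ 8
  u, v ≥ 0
The point (5, 9) satisfies every constraint, so the LP is feasible; the constraints give u ≤ 8 and v ≤ 14, which with u, v ≥ 0 keep the feasible region inside a bounded box. A feasible, bounded LP attains a finite optimum at a vertex.

Evaluating z = 7u + 6v at each vertex:
  (0, 0): z = 0
  (8, 0): z = 56
  (8, 3): z = 74
  (5, 9): z = 89
  (4, 10): z = 88
  (0, 12.67): z = 76

Feasible with finite optimum z* = 89 at (5, 9).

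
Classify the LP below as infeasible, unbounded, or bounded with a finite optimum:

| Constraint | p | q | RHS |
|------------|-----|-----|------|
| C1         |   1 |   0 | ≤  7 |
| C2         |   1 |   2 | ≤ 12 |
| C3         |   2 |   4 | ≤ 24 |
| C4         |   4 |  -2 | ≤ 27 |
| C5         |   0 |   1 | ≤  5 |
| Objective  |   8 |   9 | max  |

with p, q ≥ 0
The point (7, 2.5) satisfies every constraint, so the LP is feasible; the constraints give p ≤ 7 and q ≤ 5, which with p, q ≥ 0 keep the feasible region inside a bounded box. A feasible, bounded LP attains a finite optimum at a vertex.

Feasible with finite optimum z* = 78.5 at (7, 2.5).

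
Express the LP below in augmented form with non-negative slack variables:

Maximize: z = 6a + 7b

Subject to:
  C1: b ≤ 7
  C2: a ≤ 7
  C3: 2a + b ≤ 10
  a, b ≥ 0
max z = 6a + 7b

s.t.
  b + s1 = 7
  a + s2 = 7
  2a + b + s3 = 10
  a, b, s1, s2, s3 ≥ 0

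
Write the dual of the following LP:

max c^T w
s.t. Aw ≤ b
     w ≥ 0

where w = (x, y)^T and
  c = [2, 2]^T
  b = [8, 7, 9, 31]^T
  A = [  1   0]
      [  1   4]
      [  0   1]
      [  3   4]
Minimize: z = 8y1 + 7y2 + 9y3 + 31y4

Subject to:
  C1: -y1 - y2 - 3y4 ≤ -2
  C2: -4y2 - y3 - 4y4 ≤ -2
  y1, y2, y3, y4 ≥ 0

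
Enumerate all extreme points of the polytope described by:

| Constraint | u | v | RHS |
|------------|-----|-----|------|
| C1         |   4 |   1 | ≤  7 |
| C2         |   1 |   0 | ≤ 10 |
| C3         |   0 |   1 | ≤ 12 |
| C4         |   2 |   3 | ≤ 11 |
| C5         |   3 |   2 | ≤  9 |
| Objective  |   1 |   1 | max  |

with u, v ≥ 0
Each vertex is the intersection of two constraint boundaries that also satisfies all remaining constraints:
  u = 0 and v = 0 → (0, 0)
  4u + v = 7 and v = 0 → (1.75, 0)
  4u + v = 7 and 2u + 3v = 11 → (1, 3)
  2u + 3v = 11 and u = 0 → (0, 3.667)

Vertices: (0, 0), (1.75, 0), (1, 3), (0, 3.667)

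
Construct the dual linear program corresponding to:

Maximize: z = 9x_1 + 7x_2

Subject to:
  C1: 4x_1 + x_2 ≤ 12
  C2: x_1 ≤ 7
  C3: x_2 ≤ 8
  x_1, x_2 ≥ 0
Minimize: z = 12y1 + 7y2 + 8y3

Subject to:
  C1: -4y1 - y2 ≤ -9
  C2: -y1 - y3 ≤ -7
  y1, y2, y3 ≥ 0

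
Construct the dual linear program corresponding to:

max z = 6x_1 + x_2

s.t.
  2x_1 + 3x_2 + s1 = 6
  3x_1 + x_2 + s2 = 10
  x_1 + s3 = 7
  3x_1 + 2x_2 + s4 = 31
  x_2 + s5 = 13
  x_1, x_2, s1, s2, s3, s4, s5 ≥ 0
Minimize: z = 6y1 + 10y2 + 7y3 + 31y4 + 13y5

Subject to:
  C1: -2y1 - 3y2 - y3 - 3y4 ≤ -6
  C2: -3y1 - y2 - 2y4 - y5 ≤ -1
  y1, y2, y3, y4, y5 ≥ 0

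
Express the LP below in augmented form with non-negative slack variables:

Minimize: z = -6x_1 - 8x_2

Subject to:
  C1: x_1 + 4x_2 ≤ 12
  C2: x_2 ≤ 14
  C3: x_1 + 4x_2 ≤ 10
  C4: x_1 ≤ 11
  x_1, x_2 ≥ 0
min z = -6x_1 - 8x_2

s.t.
  x_1 + 4x_2 + s1 = 12
  x_2 + s2 = 14
  x_1 + 4x_2 + s3 = 10
  x_1 + s4 = 11
  x_1, x_2, s1, s2, s3, s4 ≥ 0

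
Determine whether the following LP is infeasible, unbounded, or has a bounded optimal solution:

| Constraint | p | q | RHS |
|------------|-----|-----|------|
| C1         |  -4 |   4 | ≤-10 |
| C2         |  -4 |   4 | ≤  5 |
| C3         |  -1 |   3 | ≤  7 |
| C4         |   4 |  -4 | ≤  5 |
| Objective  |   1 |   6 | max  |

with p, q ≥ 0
C4 requires 4p - 4q ≤ 5, while C1 (-4p + 4q ≤ -10) is equivalent to 4p - 4q ≥ 10. Together they would need 10 ≤ 4p - 4q ≤ 5, which is impossible since 10 > 5. No point satisfies all constraints.

Infeasible: no point satisfies all constraints simultaneously.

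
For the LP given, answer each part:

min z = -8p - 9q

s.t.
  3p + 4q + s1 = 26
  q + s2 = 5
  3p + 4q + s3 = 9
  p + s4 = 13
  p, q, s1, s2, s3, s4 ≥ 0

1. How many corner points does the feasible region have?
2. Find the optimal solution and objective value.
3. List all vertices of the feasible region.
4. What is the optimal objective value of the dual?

1. 3
2. p = 3, q = 0, z = -24
3. (0, 0), (3, 0), (0, 2.25)
4. -24 (by strong duality, equal to the primal optimum)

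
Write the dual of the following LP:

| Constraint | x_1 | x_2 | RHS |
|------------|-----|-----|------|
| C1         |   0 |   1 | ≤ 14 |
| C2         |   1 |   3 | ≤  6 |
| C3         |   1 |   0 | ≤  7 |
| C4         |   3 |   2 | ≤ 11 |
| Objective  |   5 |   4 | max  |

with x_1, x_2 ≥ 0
Minimize: z = 14y1 + 6y2 + 7y3 + 11y4

Subject to:
  C1: -y2 - y3 - 3y4 ≤ -5
  C2: -y1 - 3y2 - 2y4 ≤ -4
  y1, y2, y3, y4 ≥ 0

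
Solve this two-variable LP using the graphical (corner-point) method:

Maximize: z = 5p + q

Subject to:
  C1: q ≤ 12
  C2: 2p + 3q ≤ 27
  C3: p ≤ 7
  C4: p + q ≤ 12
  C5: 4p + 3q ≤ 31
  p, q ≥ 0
Each vertex is the intersection of two constraint boundaries that also satisfies all remaining constraints:
  p = 0 and q = 0 → (0, 0)
  p = 7 and q = 0 → (7, 0)
  p = 7 and 4p + 3q = 31 → (7, 1)
  2p + 3q = 27 and 4p + 3q = 31 → (2, 7.667)
  2p + 3q = 27 and p = 0 → (0, 9)

Evaluating z = 5p + q at each vertex:
  (0, 0): z = 0
  (7, 0): z = 35
  (7, 1): z = 36
  (2, 7.667): z = 17.67
  (0, 9): z = 9

The maximum is at (7, 1) with z = 36.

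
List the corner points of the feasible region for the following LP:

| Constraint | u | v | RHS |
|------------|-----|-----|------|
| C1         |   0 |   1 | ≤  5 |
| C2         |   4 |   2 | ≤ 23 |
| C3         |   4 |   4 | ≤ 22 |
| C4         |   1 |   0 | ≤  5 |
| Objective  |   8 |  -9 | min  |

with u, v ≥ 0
Each vertex is the intersection of two constraint boundaries that also satisfies all remaining constraints:
  u = 0 and v = 0 → (0, 0)
  u = 5 and v = 0 → (5, 0)
  4u + 4v = 22 and u = 5 → (5, 0.5)
  v = 5 and 4u + 4v = 22 → (0.5, 5)
  v = 5 and u = 0 → (0, 5)

Vertices: (0, 0), (5, 0), (5, 0.5), (0.5, 5), (0, 5)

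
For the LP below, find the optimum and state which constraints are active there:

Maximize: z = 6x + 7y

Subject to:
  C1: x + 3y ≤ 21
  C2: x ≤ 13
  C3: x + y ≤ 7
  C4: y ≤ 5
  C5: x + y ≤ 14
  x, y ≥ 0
Optimal: x = 2, y = 5
Binding: C3, C4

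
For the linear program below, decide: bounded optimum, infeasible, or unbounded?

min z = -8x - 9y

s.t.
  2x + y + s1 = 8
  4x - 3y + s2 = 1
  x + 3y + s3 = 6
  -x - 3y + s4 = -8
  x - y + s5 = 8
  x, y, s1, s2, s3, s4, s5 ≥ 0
The row x + 3y + s3 = 6 with s3 ≥ 0 requires x + 3y ≤ 6, while the row -x - 3y + s4 = -8 with s4 ≥ 0 is equivalent to x + 3y ≥ 8. Together they would need 8 ≤ x + 3y ≤ 6, which is impossible since 8 > 6. No point satisfies all constraints.

The feasible region is empty; the LP is infeasible.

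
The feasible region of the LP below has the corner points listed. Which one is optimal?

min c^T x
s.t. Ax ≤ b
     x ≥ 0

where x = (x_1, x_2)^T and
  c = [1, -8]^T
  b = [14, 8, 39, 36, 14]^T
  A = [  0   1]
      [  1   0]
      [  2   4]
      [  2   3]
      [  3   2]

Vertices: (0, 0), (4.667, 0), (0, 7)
(0, 7) with z = -56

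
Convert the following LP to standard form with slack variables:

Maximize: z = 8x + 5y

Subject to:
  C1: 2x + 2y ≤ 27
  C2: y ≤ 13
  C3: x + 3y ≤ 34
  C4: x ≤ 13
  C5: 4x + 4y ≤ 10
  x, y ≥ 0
max z = 8x + 5y

s.t.
  2x + 2y + s1 = 27
  y + s2 = 13
  x + 3y + s3 = 34
  x + s4 = 13
  4x + 4y + s5 = 10
  x, y, s1, s2, s3, s4, s5 ≥ 0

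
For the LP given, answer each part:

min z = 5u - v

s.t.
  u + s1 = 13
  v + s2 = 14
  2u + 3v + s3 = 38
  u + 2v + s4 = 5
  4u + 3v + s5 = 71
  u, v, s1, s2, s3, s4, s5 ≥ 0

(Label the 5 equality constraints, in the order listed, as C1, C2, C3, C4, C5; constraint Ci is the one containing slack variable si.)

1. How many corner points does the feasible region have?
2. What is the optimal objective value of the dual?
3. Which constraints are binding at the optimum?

1. 3
2. -2.5 (by strong duality, equal to the primal optimum)
3. C4, u ≥ 0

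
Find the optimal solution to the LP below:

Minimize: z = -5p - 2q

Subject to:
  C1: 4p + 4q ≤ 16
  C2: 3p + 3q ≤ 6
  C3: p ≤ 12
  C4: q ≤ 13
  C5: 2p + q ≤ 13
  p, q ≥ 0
p = 2, q = 0, z = -10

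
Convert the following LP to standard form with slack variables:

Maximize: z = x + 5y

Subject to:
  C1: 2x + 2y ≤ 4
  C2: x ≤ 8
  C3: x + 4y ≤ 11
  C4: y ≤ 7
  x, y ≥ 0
max z = x + 5y

s.t.
  2x + 2y + s1 = 4
  x + s2 = 8
  x + 4y + s3 = 11
  y + s4 = 7
  x, y, s1, s2, s3, s4 ≥ 0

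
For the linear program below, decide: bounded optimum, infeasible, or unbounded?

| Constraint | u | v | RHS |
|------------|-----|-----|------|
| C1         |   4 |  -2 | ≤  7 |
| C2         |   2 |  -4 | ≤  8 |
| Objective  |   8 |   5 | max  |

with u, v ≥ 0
Feasible point: (0, 0) satisfies every constraint, so the LP is feasible.
Direction d = (0, 1): for each constraint row a, a·d ≤ 0 —
  (4)(0) + (-2)(1) = -2 ≤ 0
  (2)(0) + (-4)(1) = -4 ≤ 0
and d ≥ 0, so (0, 0) + t·d stays feasible for every t ≥ 0. Along this ray z = 8u + 5v changes by 5 per unit t, so z → +∞.

Unbounded: there is a feasible ray along which z → +∞.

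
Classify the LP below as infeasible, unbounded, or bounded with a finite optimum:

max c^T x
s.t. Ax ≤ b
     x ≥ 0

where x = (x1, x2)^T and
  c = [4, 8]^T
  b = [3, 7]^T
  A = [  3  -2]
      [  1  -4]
Feasible point: (0, 0) satisfies every constraint, so the LP is feasible.
Direction d = (0, 1): for each constraint row a, a·d ≤ 0 —
  (3)(0) + (-2)(1) = -2 ≤ 0
  (1)(0) + (-4)(1) = -4 ≤ 0
and d ≥ 0, so (0, 0) + t·d stays feasible for every t ≥ 0. Along this ray z = 4x1 + 8x2 changes by 8 per unit t, so z → +∞.

Unbounded: there is a feasible ray along which z → +∞.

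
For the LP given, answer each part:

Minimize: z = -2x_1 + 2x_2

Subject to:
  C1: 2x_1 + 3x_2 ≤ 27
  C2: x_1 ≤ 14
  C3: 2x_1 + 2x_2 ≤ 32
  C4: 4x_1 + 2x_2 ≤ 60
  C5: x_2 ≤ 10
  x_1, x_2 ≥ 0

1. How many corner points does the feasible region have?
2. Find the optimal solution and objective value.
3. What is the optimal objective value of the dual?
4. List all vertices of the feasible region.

1. 3
2. x_1 = 13.5, x_2 = 0, z = -27
3. -27 (by strong duality, equal to the primal optimum)
4. (0, 0), (13.5, 0), (0, 9)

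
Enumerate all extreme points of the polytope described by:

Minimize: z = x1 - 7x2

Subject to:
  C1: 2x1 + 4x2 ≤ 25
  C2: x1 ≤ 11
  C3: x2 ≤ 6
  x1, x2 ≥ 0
Each vertex is the intersection of two constraint boundaries that also satisfies all remaining constraints:
  x1 = 0 and x2 = 0 → (0, 0)
  x1 = 11 and x2 = 0 → (11, 0)
  2x1 + 4x2 = 25 and x1 = 11 → (11, 0.75)
  2x1 + 4x2 = 25 and x2 = 6 → (0.5, 6)
  x2 = 6 and x1 = 0 → (0, 6)

Vertices: (0, 0), (11, 0), (11, 0.75), (0.5, 6), (0, 6)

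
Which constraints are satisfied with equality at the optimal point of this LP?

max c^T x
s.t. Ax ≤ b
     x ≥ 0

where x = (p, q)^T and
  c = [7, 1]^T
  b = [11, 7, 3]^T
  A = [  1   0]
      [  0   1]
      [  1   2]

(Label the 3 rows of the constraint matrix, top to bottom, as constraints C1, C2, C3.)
Optimal: p = 3, q = 0
Binding: C3, q ≥ 0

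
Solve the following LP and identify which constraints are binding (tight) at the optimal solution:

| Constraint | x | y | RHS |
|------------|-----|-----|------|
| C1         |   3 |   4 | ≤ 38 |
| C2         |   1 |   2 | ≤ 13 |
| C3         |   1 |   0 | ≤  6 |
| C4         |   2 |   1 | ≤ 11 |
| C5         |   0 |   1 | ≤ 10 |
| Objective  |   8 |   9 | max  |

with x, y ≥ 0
Optimal: x = 3, y = 5
Slack at optimum:
  C1: slack = 9
  C2: slack = 0 (binding)
  C3: slack = 3
  C4: slack = 0 (binding)
  C5: slack = 5
  x ≥ 0: x = 3
  y ≥ 0: y = 5
Binding constraints: C2, C4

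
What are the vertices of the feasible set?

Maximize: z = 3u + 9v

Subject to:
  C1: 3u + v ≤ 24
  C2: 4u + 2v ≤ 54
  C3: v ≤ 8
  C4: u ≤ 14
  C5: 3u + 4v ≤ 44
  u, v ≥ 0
Each vertex is the intersection of two constraint boundaries that also satisfies all remaining constraints:
  u = 0 and v = 0 → (0, 0)
  3u + v = 24 and v = 0 → (8, 0)
  3u + v = 24 and 3u + 4v = 44 → (5.778, 6.667)
  v = 8 and 3u + 4v = 44 → (4, 8)
  v = 8 and u = 0 → (0, 8)

Vertices: (0, 0), (8, 0), (5.778, 6.667), (4, 8), (0, 8)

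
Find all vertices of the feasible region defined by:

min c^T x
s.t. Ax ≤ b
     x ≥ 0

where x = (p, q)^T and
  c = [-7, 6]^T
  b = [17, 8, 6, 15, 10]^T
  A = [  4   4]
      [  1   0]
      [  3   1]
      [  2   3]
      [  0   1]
Each vertex is the intersection of two constraint boundaries that also satisfies all remaining constraints:
  p = 0 and q = 0 → (0, 0)
  3p + q = 6 and q = 0 → (2, 0)
  4p + 4q = 17 and 3p + q = 6 → (0.875, 3.375)
  4p + 4q = 17 and p = 0 → (0, 4.25)

Vertices: (0, 0), (2, 0), (0.875, 3.375), (0, 4.25)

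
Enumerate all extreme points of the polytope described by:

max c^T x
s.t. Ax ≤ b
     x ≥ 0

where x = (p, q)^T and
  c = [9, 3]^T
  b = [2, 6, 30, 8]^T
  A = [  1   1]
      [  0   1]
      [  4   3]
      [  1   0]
Each vertex is the intersection of two constraint boundaries that also satisfies all remaining constraints:
  p = 0 and q = 0 → (0, 0)
  p + q = 2 and q = 0 → (2, 0)
  p + q = 2 and p = 0 → (0, 2)

Vertices: (0, 0), (2, 0), (0, 2)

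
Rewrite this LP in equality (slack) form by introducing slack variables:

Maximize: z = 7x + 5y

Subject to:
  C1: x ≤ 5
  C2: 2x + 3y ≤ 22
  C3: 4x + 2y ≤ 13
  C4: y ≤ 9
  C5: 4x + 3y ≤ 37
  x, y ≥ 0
max z = 7x + 5y

s.t.
  x + s1 = 5
  2x + 3y + s2 = 22
  4x + 2y + s3 = 13
  y + s4 = 9
  4x + 3y + s5 = 37
  x, y, s1, s2, s3, s4, s5 ≥ 0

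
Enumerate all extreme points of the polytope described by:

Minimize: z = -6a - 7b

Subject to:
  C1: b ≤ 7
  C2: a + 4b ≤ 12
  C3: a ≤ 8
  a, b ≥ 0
Each vertex is the intersection of two constraint boundaries that also satisfies all remaining constraints:
  a = 0 and b = 0 → (0, 0)
  a = 8 and b = 0 → (8, 0)
  a + 4b = 12 and a = 8 → (8, 1)
  a + 4b = 12 and a = 0 → (0, 3)

Vertices: (0, 0), (8, 0), (8, 1), (0, 3)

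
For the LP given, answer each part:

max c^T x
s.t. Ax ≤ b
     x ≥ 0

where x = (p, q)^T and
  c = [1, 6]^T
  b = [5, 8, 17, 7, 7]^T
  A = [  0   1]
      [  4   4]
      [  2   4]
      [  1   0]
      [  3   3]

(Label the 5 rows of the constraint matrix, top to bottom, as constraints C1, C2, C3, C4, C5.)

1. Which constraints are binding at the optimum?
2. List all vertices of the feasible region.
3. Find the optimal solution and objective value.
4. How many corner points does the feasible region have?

1. C2, p ≥ 0
2. (0, 0), (2, 0), (0, 2)
3. p = 0, q = 2, z = 12
4. 3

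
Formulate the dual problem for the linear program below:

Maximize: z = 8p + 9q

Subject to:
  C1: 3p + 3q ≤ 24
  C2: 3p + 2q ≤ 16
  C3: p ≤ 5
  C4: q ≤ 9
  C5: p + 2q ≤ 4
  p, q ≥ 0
Minimize: z = 24y1 + 16y2 + 5y3 + 9y4 + 4y5

Subject to:
  C1: -3y1 - 3y2 - y3 - y5 ≤ -8
  C2: -3y1 - 2y2 - y4 - 2y5 ≤ -9
  y1, y2, y3, y4, y5 ≥ 0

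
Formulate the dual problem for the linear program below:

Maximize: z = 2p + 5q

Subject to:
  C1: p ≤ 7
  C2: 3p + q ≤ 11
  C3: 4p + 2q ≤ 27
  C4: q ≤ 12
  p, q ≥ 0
Minimize: z = 7y1 + 11y2 + 27y3 + 12y4

Subject to:
  C1: -y1 - 3y2 - 4y3 ≤ -2
  C2: -y2 - 2y3 - y4 ≤ -5
  y1, y2, y3, y4 ≥ 0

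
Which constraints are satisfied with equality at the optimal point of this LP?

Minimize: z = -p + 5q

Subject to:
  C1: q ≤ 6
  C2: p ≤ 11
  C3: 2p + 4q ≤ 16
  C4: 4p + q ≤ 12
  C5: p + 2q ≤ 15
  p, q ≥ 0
Optimal: p = 3, q = 0
Slack at optimum:
  C1: slack = 6
  C2: slack = 8
  C3: slack = 10
  C4: slack = 0 (binding)
  C5: slack = 12
  p ≥ 0: p = 3
  q ≥ 0: q = 0 (binding)
Binding constraints: C4, q ≥ 0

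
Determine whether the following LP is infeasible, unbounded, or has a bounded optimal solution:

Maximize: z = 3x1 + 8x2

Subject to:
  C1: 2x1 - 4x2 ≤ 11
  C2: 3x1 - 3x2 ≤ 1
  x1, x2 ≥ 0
Feasible point: (0, 0) satisfies every constraint, so the LP is feasible.
Direction d = (0, 1): for each constraint row a, a·d ≤ 0 —
  (2)(0) + (-4)(1) = -4 ≤ 0
  (3)(0) + (-3)(1) = -3 ≤ 0
and d ≥ 0, so (0, 0) + t·d stays feasible for every t ≥ 0. Along this ray z = 3x1 + 8x2 changes by 8 per unit t, so z → +∞.

The LP is unbounded; z can be made arbitrarily large.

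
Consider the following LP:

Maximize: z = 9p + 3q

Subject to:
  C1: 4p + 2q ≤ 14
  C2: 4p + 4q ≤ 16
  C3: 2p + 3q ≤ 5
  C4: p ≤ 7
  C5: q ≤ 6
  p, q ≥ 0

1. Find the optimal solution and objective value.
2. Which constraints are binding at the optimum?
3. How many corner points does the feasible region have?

1. p = 2.5, q = 0, z = 22.5
2. C3, q ≥ 0
3. 3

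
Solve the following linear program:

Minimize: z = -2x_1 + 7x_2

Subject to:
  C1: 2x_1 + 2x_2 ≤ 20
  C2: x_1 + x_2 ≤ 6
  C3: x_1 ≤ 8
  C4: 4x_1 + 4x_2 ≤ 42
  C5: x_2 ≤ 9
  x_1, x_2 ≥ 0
Each vertex is the intersection of two constraint boundaries that also satisfies all remaining constraints:
  x_1 = 0 and x_2 = 0 → (0, 0)
  x_1 + x_2 = 6 and x_2 = 0 → (6, 0)
  x_1 + x_2 = 6 and x_1 = 0 → (0, 6)

Evaluating z = -2x_1 + 7x_2 at each vertex:
  (0, 0): z = 0
  (6, 0): z = -12
  (0, 6): z = 42

The minimum is at (6, 0) with z = -12.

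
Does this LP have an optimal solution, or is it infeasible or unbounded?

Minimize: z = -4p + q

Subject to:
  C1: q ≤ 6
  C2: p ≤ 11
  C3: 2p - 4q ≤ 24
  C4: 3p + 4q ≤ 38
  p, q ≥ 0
The point (11, 0) satisfies every constraint, so the LP is feasible; the constraints give p ≤ 11 and q ≤ 6, which with p, q ≥ 0 keep the feasible region inside a bounded box. A feasible, bounded LP attains a finite optimum at a vertex.

Evaluating z = -4p + q at each vertex:
  (0, 0): z = 0
  (11, 0): z = -44
  (11, 1.25): z = -42.75
  (4.667, 6): z = -12.67
  (0, 6): z = 6

Bounded optimum: z* = -44 at (11, 0).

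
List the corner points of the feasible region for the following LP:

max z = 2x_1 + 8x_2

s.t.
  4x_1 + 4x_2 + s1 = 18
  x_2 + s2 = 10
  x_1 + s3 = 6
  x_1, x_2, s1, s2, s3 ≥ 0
Each vertex is the intersection of two constraint boundaries that also satisfies all remaining constraints:
  x_1 = 0 and x_2 = 0 → (0, 0)
  4x_1 + 4x_2 = 18 and x_2 = 0 → (4.5, 0)
  4x_1 + 4x_2 = 18 and x_1 = 0 → (0, 4.5)

Vertices: (0, 0), (4.5, 0), (0, 4.5)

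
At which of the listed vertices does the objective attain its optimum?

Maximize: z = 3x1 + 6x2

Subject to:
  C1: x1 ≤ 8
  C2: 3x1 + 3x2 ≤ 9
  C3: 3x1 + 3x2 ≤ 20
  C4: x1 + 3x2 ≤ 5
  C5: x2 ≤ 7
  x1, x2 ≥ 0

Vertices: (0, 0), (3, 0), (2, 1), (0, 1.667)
(2, 1) with z = 12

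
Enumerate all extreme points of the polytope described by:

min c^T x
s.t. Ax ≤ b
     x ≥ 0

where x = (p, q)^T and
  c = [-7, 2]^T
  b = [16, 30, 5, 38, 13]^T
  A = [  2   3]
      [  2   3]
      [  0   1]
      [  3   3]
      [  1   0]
Each vertex is the intersection of two constraint boundaries that also satisfies all remaining constraints:
  p = 0 and q = 0 → (0, 0)
  2p + 3q = 16 and q = 0 → (8, 0)
  2p + 3q = 16 and q = 5 → (0.5, 5)
  q = 5 and p = 0 → (0, 5)

Vertices: (0, 0), (8, 0), (0.5, 5), (0, 5)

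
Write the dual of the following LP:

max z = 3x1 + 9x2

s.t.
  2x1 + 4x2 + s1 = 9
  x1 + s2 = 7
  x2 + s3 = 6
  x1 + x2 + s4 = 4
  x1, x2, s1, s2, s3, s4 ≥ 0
Minimize: z = 9y1 + 7y2 + 6y3 + 4y4

Subject to:
  C1: -2y1 - y2 - y4 ≤ -3
  C2: -4y1 - y3 - y4 ≤ -9
  y1, y2, y3, y4 ≥ 0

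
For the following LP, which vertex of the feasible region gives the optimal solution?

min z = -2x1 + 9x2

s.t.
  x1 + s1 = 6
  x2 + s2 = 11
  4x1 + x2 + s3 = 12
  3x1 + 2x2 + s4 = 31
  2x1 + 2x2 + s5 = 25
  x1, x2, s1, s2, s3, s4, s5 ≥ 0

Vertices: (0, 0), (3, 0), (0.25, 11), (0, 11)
(3, 0) with z = -6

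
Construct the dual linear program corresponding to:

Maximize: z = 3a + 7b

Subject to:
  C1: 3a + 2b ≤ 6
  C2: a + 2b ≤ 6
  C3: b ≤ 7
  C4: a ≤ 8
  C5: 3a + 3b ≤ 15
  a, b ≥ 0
Minimize: z = 6y1 + 6y2 + 7y3 + 8y4 + 15y5

Subject to:
  C1: -3y1 - y2 - y4 - 3y5 ≤ -3
  C2: -2y1 - 2y2 - y3 - 3y5 ≤ -7
  y1, y2, y3, y4, y5 ≥ 0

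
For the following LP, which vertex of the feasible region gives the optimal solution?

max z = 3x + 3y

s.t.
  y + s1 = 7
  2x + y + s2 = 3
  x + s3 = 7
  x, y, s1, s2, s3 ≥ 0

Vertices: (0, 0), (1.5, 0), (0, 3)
(0, 3) with z = 9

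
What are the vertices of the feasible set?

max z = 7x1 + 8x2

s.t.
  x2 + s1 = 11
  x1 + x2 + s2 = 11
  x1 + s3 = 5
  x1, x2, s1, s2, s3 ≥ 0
Each vertex is the intersection of two constraint boundaries that also satisfies all remaining constraints:
  x1 = 0 and x2 = 0 → (0, 0)
  x1 = 5 and x2 = 0 → (5, 0)
  x1 + x2 = 11 and x1 = 5 → (5, 6)
  x2 = 11 and x1 + x2 = 11 → (0, 11)

Vertices: (0, 0), (5, 0), (5, 6), (0, 11)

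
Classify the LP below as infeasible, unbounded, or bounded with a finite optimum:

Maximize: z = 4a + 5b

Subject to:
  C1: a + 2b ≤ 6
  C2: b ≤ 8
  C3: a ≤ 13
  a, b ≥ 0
The point (6, 0) satisfies every constraint, so the LP is feasible; the constraints give a ≤ 13 and b ≤ 8, which with a, b ≥ 0 keep the feasible region inside a bounded box. A feasible, bounded LP attains a finite optimum at a vertex.

Evaluating z = 4a + 5b at each vertex:
  (0, 0): z = 0
  (6, 0): z = 24
  (0, 3): z = 15

Bounded optimum: z* = 24 at (6, 0).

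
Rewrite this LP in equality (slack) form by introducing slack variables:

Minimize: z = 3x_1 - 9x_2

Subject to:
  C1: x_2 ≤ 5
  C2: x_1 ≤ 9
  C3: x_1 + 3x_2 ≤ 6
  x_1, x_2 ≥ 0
min z = 3x_1 - 9x_2

s.t.
  x_2 + s1 = 5
  x_1 + s2 = 9
  x_1 + 3x_2 + s3 = 6
  x_1, x_2, s1, s2, s3 ≥ 0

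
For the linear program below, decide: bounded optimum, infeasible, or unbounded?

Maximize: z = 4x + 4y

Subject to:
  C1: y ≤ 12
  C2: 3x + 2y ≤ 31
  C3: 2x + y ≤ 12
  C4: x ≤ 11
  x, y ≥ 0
The point (0, 12) satisfies every constraint, so the LP is feasible; the constraints give x ≤ 11 and y ≤ 12, which with x, y ≥ 0 keep the feasible region inside a bounded box. A feasible, bounded LP attains a finite optimum at a vertex.

Evaluating z = 4x + 4y at each vertex:
  (0, 0): z = 0
  (6, 0): z = 24
  (0, 12): z = 48

The LP has an optimal solution: (0, 12) with z = 48.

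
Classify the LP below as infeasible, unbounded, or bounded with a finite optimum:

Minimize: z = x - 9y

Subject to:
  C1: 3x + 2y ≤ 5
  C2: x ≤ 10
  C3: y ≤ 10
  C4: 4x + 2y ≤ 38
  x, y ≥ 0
The point (0, 2.5) satisfies every constraint, so the LP is feasible; the constraints give x ≤ 10 and y ≤ 10, which with x, y ≥ 0 keep the feasible region inside a bounded box. A feasible, bounded LP attains a finite optimum at a vertex.

Bounded optimum: z* = -22.5 at (0, 2.5).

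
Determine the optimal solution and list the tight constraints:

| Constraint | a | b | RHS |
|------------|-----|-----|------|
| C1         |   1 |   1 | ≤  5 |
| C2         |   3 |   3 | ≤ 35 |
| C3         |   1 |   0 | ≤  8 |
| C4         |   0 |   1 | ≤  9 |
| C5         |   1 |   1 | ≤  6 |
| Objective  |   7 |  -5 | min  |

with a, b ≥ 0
Optimal: a = 0, b = 5
Binding: C1, a ≥ 0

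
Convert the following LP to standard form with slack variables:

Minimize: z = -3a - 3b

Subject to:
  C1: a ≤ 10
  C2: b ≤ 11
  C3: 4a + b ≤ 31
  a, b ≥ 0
min z = -3a - 3b

s.t.
  a + s1 = 10
  b + s2 = 11
  4a + b + s3 = 31
  a, b, s1, s2, s3 ≥ 0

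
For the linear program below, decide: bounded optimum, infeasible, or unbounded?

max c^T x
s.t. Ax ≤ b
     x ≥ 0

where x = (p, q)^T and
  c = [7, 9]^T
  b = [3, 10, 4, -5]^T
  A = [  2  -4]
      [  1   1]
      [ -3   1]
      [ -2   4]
One constraint requires 2p - 4q ≤ 3, while the constraint -2p + 4q ≤ -5 is equivalent to 2p - 4q ≥ 5. Together they would need 5 ≤ 2p - 4q ≤ 3, which is impossible since 5 > 3. No point satisfies all constraints.

Infeasible: no point satisfies all constraints simultaneously.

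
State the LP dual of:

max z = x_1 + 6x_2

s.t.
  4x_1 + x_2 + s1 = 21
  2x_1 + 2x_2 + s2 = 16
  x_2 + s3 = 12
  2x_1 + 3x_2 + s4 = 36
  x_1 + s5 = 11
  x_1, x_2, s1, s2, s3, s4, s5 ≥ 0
Minimize: z = 21y1 + 16y2 + 12y3 + 36y4 + 11y5

Subject to:
  C1: -4y1 - 2y2 - 2y4 - y5 ≤ -1
  C2: -y1 - 2y2 - y3 - 3y4 ≤ -6
  y1, y2, y3, y4, y5 ≥ 0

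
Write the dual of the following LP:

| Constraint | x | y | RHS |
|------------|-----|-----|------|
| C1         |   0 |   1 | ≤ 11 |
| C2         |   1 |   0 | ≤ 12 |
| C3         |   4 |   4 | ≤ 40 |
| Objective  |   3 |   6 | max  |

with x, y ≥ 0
Minimize: z = 11y1 + 12y2 + 40y3

Subject to:
  C1: -y2 - 4y3 ≤ -3
  C2: -y1 - 4y3 ≤ -6
  y1, y2, y3 ≥ 0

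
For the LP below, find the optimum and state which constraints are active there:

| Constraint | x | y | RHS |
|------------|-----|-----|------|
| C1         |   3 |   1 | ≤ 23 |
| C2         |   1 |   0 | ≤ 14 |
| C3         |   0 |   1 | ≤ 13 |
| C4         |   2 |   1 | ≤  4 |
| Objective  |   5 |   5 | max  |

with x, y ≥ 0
Optimal: x = 0, y = 4
Slack at optimum:
  C1: slack = 19
  C2: slack = 14
  C3: slack = 9
  C4: slack = 0 (binding)
  x ≥ 0: x = 0 (binding)
  y ≥ 0: y = 4
Binding constraints: C4, x ≥ 0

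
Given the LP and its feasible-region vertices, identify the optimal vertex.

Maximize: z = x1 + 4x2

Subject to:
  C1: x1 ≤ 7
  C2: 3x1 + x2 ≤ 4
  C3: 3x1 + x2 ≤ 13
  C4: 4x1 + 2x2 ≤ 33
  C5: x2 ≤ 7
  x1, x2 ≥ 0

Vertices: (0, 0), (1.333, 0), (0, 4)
Evaluating z = x1 + 4x2 at each vertex:
  (0, 0): z = 0
  (1.333, 0): z = 1.333
  (0, 4): z = 16

The largest value is z = 16, attained at (0, 4).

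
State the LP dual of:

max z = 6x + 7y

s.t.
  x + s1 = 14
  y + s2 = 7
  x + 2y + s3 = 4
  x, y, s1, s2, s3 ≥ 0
Minimize: z = 14y1 + 7y2 + 4y3

Subject to:
  C1: -y1 - y3 ≤ -6
  C2: -y2 - 2y3 ≤ -7
  y1, y2, y3 ≥ 0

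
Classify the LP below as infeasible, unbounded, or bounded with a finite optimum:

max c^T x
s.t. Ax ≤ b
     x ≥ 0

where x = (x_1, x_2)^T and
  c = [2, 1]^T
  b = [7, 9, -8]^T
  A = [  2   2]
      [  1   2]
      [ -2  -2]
One constraint requires 2x_1 + 2x_2 ≤ 7, while the constraint -2x_1 - 2x_2 ≤ -8 is equivalent to 2x_1 + 2x_2 ≥ 8. Together they would need 8 ≤ 2x_1 + 2x_2 ≤ 7, which is impossible since 8 > 7. No point satisfies all constraints.

Infeasible: no point satisfies all constraints simultaneously.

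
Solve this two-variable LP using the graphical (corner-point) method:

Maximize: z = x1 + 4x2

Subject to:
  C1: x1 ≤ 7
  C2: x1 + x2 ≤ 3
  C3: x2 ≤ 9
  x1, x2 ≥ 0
x1 = 0, x2 = 3, z = 12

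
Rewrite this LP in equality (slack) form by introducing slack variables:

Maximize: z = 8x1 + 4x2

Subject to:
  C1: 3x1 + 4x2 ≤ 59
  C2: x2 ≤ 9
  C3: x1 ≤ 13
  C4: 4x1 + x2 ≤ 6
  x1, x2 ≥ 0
max z = 8x1 + 4x2

s.t.
  3x1 + 4x2 + s1 = 59
  x2 + s2 = 9
  x1 + s3 = 13
  4x1 + x2 + s4 = 6
  x1, x2, s1, s2, s3, s4 ≥ 0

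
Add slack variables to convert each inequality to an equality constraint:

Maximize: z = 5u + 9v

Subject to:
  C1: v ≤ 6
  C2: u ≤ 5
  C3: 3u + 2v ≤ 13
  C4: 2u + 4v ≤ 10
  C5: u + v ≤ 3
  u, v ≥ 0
max z = 5u + 9v

s.t.
  v + s1 = 6
  u + s2 = 5
  3u + 2v + s3 = 13
  2u + 4v + s4 = 10
  u + v + s5 = 3
  u, v, s1, s2, s3, s4, s5 ≥ 0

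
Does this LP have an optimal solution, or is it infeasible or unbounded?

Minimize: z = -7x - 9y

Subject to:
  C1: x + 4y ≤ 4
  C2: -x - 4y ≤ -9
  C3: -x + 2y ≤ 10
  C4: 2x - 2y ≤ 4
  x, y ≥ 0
C1 requires x + 4y ≤ 4, while C2 (-x - 4y ≤ -9) is equivalent to x + 4y ≥ 9. Together they would need 9 ≤ x + 4y ≤ 4, which is impossible since 9 > 4. No point satisfies all constraints.

Infeasible: no point satisfies all constraints simultaneously.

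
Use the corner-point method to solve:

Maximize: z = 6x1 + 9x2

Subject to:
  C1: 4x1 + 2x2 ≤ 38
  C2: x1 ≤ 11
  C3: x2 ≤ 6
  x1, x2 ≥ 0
x1 = 6.5, x2 = 6, z = 93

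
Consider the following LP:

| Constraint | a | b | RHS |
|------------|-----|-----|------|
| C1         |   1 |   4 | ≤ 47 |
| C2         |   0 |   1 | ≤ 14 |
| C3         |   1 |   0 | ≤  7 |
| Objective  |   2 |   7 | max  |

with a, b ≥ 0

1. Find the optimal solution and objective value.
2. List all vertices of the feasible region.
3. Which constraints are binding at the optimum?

1. a = 7, b = 10, z = 84
2. (0, 0), (7, 0), (7, 10), (0, 11.75)
3. C1, C3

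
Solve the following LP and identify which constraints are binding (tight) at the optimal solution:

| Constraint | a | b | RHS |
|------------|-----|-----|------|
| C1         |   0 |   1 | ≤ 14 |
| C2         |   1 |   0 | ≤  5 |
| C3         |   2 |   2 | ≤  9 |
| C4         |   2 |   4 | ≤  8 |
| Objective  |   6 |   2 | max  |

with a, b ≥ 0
Optimal: a = 4, b = 0
Binding: C4, b ≥ 0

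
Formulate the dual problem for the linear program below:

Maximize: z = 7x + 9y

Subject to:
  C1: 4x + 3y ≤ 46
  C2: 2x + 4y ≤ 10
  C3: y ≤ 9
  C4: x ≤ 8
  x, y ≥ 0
Minimize: z = 46y1 + 10y2 + 9y3 + 8y4

Subject to:
  C1: -4y1 - 2y2 - y4 ≤ -7
  C2: -3y1 - 4y2 - y3 ≤ -9
  y1, y2, y3, y4 ≥ 0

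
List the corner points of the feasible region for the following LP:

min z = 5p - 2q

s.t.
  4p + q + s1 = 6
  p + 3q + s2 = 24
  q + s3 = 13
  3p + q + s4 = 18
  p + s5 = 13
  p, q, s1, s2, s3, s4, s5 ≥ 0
Each vertex is the intersection of two constraint boundaries that also satisfies all remaining constraints:
  p = 0 and q = 0 → (0, 0)
  4p + q = 6 and q = 0 → (1.5, 0)
  4p + q = 6 and p = 0 → (0, 6)

Vertices: (0, 0), (1.5, 0), (0, 6)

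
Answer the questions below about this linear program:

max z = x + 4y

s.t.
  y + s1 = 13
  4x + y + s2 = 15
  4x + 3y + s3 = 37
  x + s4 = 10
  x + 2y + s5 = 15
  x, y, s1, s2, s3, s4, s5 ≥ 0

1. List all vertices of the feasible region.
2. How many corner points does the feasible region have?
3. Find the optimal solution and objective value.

1. (0, 0), (3.75, 0), (2.143, 6.429), (0, 7.5)
2. 4
3. x = 0, y = 7.5, z = 30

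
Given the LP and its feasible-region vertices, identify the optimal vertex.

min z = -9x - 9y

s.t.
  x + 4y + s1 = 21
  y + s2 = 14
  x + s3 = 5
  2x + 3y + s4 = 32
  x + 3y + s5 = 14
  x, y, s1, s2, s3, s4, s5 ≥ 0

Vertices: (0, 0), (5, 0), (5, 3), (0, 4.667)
Evaluating z = -9x - 9y at each vertex:
  (0, 0): z = 0
  (5, 0): z = -45
  (5, 3): z = -72
  (0, 4.667): z = -42

The smallest value is z = -72, attained at (5, 3).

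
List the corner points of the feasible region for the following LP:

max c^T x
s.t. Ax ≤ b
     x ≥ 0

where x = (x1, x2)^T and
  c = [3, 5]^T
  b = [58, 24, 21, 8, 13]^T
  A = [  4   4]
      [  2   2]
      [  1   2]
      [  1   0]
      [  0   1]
Each vertex is the intersection of two constraint boundaries that also satisfies all remaining constraints:
  x1 = 0 and x2 = 0 → (0, 0)
  x1 = 8 and x2 = 0 → (8, 0)
  2x1 + 2x2 = 24 and x1 = 8 → (8, 4)
  2x1 + 2x2 = 24 and x1 + 2x2 = 21 → (3, 9)
  x1 + 2x2 = 21 and x1 = 0 → (0, 10.5)

Vertices: (0, 0), (8, 0), (8, 4), (3, 9), (0, 10.5)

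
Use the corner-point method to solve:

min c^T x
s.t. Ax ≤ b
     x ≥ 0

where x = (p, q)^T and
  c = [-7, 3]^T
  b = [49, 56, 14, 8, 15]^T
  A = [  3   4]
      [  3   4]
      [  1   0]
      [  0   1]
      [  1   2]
Each vertex is the intersection of two constraint boundaries that also satisfies all remaining constraints:
  p = 0 and q = 0 → (0, 0)
  p = 14 and q = 0 → (14, 0)
  p = 14 and p + 2q = 15 → (14, 0.5)
  p + 2q = 15 and p = 0 → (0, 7.5)

Evaluating z = -7p + 3q at each vertex:
  (0, 0): z = 0
  (14, 0): z = -98
  (14, 0.5): z = -96.5
  (0, 7.5): z = 22.5

The minimum is at (14, 0) with z = -98.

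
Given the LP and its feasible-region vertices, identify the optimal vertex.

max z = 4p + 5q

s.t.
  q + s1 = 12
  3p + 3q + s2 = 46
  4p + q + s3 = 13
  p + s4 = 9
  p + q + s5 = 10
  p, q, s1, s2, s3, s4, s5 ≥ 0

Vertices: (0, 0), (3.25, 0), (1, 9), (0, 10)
(0, 10) with z = 50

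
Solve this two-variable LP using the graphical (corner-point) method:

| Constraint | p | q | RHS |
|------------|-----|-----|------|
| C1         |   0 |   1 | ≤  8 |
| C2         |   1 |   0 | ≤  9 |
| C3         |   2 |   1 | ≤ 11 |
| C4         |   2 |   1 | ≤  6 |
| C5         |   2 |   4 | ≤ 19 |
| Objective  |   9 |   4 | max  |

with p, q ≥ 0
p = 3, q = 0, z = 27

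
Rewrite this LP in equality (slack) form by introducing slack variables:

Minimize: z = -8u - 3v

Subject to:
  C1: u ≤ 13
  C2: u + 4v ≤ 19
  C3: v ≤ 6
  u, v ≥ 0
min z = -8u - 3v

s.t.
  u + s1 = 13
  u + 4v + s2 = 19
  v + s3 = 6
  u, v, s1, s2, s3 ≥ 0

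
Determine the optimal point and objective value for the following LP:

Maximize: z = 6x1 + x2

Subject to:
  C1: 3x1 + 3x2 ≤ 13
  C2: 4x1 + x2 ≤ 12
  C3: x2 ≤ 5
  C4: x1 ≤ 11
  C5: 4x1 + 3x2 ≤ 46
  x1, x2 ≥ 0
Each vertex is the intersection of two constraint boundaries that also satisfies all remaining constraints:
  x1 = 0 and x2 = 0 → (0, 0)
  4x1 + x2 = 12 and x2 = 0 → (3, 0)
  3x1 + 3x2 = 13 and 4x1 + x2 = 12 → (2.556, 1.778)
  3x1 + 3x2 = 13 and x1 = 0 → (0, 4.333)

Evaluating z = 6x1 + x2 at each vertex:
  (0, 0): z = 0
  (3, 0): z = 18
  (2.556, 1.778): z = 17.11
  (0, 4.333): z = 4.333

The maximum is at (3, 0) with z = 18.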